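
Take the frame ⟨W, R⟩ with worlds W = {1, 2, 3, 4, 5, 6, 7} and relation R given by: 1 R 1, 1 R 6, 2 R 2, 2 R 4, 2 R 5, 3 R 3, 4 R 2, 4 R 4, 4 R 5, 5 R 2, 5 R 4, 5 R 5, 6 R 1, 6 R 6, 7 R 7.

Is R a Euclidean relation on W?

Euclidean: yes — any two successors of a common world are R-related.

Yes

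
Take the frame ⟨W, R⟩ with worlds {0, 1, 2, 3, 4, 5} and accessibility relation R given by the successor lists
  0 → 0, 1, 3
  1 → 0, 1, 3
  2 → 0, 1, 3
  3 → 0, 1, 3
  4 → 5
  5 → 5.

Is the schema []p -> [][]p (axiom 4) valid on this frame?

Yes

By correspondence theory, 4 is valid on a frame iff R is transitive.
Transitive: yes — every two-step R-path is closed by a direct edge.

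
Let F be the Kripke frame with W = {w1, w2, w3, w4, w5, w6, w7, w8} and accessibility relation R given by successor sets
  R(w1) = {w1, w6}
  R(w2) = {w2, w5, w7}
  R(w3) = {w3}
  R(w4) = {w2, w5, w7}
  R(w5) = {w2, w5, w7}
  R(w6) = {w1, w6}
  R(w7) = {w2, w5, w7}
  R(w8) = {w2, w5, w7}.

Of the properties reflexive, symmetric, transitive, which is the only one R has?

Reflexive: no — w4 is not related to itself.
Symmetric: no — w4 R w2 but not w2 R w4.
Transitive: yes — every two-step R-path is closed by a direct edge.
Only transitive holds.

transitive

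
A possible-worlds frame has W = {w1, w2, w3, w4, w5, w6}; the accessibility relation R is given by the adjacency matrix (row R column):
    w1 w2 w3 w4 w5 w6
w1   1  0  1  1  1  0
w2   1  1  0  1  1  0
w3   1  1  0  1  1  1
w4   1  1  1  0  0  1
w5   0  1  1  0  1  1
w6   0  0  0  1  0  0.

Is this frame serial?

Yes

Serial: yes — every world has a successor (e.g. w1 R w1).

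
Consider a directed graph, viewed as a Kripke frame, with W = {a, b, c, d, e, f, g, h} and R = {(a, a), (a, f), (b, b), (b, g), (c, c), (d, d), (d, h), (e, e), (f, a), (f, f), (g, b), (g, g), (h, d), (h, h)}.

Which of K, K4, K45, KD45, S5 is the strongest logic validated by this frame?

Transitive (axiom 4): yes — every two-step R-path is closed by a direct edge.
Euclidean (axiom 5): yes — any two successors of a common world are R-related.
Serial (axiom D): yes — every world has a successor (e.g. a R a).
Reflexive (axiom T): yes — every world is R-related to itself.
So F validates K, K4, K45, KD45, S5. The strongest is S5.

S5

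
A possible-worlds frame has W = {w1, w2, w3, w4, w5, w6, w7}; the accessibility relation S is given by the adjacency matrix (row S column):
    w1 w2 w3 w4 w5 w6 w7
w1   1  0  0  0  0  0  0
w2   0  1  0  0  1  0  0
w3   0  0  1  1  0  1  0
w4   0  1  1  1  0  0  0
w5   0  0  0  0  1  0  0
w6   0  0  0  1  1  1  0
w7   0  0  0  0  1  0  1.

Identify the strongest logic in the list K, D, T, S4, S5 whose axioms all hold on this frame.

Serial (axiom D): yes — every world has a successor (e.g. w1 S w1).
Reflexive (axiom T): yes — every world is S-related to itself.
Transitive (axiom 4): no — w3 S w4 and w4 S w2, but not w3 S w2.
Euclidean (axiom 5): no — w3 S w4 and w3 S w6, but not w4 S w6.
So F validates K, D, T; S4 would additionally require S to be transitive. The strongest is T.

T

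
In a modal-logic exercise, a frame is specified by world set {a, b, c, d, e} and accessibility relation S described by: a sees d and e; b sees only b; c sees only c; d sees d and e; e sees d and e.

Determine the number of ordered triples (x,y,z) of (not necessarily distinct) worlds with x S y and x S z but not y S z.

0

S is Euclidean; there are no such tuples.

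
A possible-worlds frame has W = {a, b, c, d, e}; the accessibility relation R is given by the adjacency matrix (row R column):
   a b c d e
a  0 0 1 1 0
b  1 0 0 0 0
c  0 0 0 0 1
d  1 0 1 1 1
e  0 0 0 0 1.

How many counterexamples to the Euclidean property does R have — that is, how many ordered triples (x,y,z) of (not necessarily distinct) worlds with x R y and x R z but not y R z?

11

Enumerating: (a,c,c), (a,c,d), (b,a,a), (d,a,a), (d,a,e), (d,c,a), (d,c,c), (d,c,d), (d,e,a), (d,e,c), (d,e,d).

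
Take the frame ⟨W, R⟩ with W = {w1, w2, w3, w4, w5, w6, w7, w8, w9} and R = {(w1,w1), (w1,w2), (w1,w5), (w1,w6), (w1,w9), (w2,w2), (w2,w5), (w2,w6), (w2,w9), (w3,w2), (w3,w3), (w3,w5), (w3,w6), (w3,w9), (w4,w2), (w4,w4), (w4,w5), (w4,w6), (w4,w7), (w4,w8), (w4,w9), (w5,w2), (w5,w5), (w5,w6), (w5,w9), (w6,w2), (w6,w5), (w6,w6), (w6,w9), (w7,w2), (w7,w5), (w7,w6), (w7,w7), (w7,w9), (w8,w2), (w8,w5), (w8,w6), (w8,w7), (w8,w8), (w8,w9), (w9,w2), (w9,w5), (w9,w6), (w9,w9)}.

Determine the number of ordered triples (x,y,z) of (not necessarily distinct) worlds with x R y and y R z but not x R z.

R is transitive; there are no such tuples.

0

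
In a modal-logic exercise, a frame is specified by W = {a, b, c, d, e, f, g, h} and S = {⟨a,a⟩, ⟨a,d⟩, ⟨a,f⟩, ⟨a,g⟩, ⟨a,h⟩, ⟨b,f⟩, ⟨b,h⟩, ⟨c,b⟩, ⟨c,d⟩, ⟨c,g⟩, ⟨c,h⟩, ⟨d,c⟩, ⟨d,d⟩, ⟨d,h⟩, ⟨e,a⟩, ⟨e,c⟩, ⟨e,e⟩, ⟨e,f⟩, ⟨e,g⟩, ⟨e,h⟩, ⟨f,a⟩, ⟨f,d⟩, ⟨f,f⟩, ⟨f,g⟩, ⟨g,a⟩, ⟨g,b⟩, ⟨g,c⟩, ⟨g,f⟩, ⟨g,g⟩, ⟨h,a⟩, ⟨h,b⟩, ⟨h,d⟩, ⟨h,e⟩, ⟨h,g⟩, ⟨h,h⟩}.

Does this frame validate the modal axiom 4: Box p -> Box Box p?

The schema 4 characterises exactly the transitive frames.
Transitive: no — a S d and d S c, but not a S c.

No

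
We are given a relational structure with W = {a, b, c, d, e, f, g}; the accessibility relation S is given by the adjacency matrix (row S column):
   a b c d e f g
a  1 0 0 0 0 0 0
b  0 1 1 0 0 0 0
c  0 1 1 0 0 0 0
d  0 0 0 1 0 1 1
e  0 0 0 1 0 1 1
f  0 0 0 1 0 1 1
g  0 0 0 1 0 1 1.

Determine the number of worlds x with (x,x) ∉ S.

1

Enumerating: e.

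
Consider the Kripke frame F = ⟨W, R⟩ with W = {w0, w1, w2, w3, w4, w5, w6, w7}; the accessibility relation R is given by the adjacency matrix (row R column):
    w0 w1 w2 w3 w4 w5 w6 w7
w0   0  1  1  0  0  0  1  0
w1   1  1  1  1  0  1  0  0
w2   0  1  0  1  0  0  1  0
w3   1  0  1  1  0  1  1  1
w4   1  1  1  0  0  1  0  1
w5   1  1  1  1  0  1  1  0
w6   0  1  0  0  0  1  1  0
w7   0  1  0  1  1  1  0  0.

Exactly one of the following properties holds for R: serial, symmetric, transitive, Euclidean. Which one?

Serial: yes — every world has a successor (e.g. w0 R w1).
Symmetric: no — w0 R w2 but not w2 R w0.
Transitive: no — w0 R w1 and w1 R w3, but not w0 R w3.
Euclidean: no — w0 R w1 and w0 R w6, but not w1 R w6.
Only serial holds.

serial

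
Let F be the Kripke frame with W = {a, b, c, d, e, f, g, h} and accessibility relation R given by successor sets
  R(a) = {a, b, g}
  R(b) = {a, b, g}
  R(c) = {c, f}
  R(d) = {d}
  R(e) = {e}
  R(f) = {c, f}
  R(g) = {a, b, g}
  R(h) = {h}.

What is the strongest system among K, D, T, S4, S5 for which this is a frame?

Serial (axiom D): yes — every world has a successor (e.g. a R a).
Reflexive (axiom T): yes — every world is R-related to itself.
Transitive (axiom 4): yes — every two-step R-path is closed by a direct edge.
Euclidean (axiom 5): yes — any two successors of a common world are R-related.
So F validates K, D, T, S4, S5. The strongest is S5.

S5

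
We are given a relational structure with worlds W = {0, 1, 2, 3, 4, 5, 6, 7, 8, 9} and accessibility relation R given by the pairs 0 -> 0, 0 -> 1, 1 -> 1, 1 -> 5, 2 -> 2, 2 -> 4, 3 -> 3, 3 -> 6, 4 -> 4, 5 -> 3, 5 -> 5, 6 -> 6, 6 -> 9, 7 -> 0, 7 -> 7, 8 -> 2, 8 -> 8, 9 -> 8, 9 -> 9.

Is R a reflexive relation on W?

Reflexive: yes — every world is R-related to itself.

Yes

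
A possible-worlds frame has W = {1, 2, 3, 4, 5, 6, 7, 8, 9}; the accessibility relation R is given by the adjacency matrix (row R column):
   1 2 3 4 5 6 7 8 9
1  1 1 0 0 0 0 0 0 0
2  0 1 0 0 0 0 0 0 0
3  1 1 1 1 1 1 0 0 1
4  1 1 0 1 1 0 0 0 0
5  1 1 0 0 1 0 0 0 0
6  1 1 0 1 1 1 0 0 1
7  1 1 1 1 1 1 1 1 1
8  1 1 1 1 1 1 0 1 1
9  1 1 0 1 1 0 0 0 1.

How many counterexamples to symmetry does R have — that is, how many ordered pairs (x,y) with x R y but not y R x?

Enumerating: (1,2), (3,1), (3,2), (3,4), (3,5), (3,6), (3,9), (4,1), (4,2), (4,5), (5,1), (5,2), … and 24 more.
Total: 36.

36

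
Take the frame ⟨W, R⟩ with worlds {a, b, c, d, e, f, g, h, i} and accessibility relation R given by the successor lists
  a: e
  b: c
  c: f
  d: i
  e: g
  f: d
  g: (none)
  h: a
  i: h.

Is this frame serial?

No

Serial: no — g has no R-successor.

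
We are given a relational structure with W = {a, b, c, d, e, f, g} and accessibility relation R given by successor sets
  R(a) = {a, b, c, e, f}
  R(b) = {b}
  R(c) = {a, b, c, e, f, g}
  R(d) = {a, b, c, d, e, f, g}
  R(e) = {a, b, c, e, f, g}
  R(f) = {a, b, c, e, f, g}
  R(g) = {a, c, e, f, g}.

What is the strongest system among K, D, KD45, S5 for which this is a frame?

Serial (axiom D): yes — every world has a successor (e.g. a R a).
Euclidean (axiom 5): no — a R b and a R c, but not b R c.
Transitive (axiom 4): no — a R c and c R g, but not a R g.
Reflexive (axiom T): yes — every world is R-related to itself.
So F validates K, D; KD45 would additionally require R to be Euclidean and transitive. The strongest is D.

D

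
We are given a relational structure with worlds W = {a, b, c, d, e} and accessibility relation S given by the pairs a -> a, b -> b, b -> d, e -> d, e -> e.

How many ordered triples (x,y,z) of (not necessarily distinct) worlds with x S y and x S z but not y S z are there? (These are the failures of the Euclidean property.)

Enumerating: (b,d,b), (b,d,d), (e,d,d), (e,d,e).

4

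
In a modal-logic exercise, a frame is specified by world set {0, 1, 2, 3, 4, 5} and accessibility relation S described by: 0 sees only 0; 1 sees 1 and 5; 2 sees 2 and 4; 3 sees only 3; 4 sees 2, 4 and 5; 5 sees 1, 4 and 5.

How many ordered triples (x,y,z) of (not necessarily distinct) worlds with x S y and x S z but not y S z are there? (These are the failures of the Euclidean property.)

Enumerating: (4,2,5), (4,5,2), (5,1,4), (5,4,1).

4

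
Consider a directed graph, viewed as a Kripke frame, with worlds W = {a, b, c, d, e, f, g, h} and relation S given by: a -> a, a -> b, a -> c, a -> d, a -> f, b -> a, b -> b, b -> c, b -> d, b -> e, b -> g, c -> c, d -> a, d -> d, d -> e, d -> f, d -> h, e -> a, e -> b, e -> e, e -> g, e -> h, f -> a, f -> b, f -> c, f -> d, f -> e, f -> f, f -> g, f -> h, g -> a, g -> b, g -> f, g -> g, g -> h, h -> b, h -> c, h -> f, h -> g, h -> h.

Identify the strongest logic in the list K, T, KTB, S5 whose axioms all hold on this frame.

T

Reflexive (axiom T): yes — every world is S-related to itself.
Symmetric (axiom B): no — a S c but not c S a.
Euclidean (axiom 5): no — a S b and a S f, but not b S f.
So F validates K, T; KTB would additionally require S to be symmetric. The strongest is T.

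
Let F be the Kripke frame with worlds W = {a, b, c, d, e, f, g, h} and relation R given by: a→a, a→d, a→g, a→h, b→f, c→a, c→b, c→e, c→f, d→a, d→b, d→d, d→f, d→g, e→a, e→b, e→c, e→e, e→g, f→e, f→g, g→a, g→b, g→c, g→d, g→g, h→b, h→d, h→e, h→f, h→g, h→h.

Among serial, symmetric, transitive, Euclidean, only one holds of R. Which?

serial

Serial: yes — every world has a successor (e.g. a R a).
Symmetric: no — a R h but not h R a.
Transitive: no — a R d and d R b, but not a R b.
Euclidean: no — a R d and a R h, but not d R h.
Only serial holds.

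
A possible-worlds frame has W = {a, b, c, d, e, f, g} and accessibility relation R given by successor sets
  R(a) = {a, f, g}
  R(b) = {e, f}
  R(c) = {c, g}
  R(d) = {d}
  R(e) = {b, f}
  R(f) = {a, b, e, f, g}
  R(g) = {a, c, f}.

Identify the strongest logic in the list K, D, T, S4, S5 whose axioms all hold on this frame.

D

Serial (axiom D): yes — every world has a successor (e.g. a R a).
Reflexive (axiom T): no — b is not related to itself.
Transitive (axiom 4): no — a R f and f R b, but not a R b.
Euclidean (axiom 5): no — f R a and f R b, but not a R b.
So F validates K, D; T would additionally require R to be reflexive. The strongest is D.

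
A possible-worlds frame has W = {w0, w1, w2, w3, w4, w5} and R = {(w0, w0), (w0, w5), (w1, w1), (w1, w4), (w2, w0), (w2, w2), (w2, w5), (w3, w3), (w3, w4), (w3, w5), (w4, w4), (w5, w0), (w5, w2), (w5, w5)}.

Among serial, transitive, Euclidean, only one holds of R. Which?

serial

Serial: yes — every world has a successor (e.g. w0 R w0).
Transitive: no — w0 R w5 and w5 R w2, but not w0 R w2.
Euclidean: no — w3 R w4 and w3 R w5, but not w4 R w5.
Only serial holds.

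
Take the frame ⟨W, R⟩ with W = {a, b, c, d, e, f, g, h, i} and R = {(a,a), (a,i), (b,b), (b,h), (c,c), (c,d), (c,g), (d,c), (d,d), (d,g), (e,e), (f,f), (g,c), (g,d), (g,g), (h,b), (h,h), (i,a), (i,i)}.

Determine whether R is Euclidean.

Euclidean: yes — any two successors of a common world are R-related.

Yes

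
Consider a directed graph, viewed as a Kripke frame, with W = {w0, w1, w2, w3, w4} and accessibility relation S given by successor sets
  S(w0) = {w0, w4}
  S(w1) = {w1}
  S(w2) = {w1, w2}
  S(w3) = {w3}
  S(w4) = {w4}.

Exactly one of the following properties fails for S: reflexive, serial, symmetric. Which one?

symmetric

Reflexive: yes — every world is S-related to itself.
Serial: yes — every world has a successor (e.g. w0 S w0).
Symmetric: no — w0 S w4 but not w4 S w0.
Only symmetric fails.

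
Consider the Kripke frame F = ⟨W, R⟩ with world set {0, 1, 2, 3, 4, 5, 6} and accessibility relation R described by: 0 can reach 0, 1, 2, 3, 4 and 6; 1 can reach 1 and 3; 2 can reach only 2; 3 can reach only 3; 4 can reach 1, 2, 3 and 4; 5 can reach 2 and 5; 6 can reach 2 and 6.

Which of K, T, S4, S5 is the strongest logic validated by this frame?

Reflexive (axiom T): yes — every world is R-related to itself.
Transitive (axiom 4): yes — every two-step R-path is closed by a direct edge.
Euclidean (axiom 5): no — 0 R 1 and 0 R 2, but not 1 R 2.
So F validates K, T, S4; S5 would additionally require R to be Euclidean. The strongest is S4.

S4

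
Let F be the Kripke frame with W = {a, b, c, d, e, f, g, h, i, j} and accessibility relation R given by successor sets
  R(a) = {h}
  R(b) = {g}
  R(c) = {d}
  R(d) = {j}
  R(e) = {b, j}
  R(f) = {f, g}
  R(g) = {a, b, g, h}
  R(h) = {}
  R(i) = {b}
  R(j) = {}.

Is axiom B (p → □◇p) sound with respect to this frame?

No

The schema B characterises exactly the symmetric frames.
Symmetric: no — a R h but not h R a.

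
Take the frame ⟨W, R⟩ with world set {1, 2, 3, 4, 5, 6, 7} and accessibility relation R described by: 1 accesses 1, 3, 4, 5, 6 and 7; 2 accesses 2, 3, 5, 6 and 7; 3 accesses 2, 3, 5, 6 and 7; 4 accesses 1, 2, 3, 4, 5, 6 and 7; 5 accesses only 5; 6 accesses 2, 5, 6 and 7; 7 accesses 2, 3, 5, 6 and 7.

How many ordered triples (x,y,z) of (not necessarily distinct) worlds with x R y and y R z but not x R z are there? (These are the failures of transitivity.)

6

Enumerating: (1,3,2), (1,4,2), (1,6,2), (1,7,2), (6,2,3), (6,7,3).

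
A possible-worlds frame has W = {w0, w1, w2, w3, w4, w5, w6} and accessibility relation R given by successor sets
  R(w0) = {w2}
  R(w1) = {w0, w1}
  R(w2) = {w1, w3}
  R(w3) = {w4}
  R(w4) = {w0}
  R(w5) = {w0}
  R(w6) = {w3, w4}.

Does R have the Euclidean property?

Euclidean: no — w2 R w1 and w2 R w3, but not w1 R w3.

No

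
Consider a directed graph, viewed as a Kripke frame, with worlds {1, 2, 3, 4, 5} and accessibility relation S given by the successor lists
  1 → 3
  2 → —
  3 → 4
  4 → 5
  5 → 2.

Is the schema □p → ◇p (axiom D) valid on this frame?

By correspondence theory, D is valid on a frame iff S is serial.
Serial: no — 2 has no S-successor.

No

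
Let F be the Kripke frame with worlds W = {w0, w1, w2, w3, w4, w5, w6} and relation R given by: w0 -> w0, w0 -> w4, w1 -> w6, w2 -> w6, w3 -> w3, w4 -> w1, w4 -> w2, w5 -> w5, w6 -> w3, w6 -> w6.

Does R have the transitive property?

Transitive: no — w0 R w4 and w4 R w1, but not w0 R w1.

No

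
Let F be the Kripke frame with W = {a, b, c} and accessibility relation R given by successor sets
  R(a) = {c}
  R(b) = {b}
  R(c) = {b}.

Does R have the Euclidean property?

Euclidean: no — a R c and a R c, but not c R c.

No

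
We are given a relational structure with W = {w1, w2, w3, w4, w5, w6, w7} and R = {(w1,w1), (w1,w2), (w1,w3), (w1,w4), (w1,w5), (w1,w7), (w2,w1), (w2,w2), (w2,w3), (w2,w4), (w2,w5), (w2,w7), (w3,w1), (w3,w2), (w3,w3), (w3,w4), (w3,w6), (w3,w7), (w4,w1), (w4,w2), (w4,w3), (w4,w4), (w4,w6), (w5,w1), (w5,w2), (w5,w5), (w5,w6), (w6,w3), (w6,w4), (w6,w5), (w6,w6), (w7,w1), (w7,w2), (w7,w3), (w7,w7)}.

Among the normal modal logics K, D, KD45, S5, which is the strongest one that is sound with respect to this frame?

D

Serial (axiom D): yes — every world has a successor (e.g. w1 R w1).
Euclidean (axiom 5): no — w1 R w3 and w1 R w5, but not w3 R w5.
Transitive (axiom 4): no — w1 R w3 and w3 R w6, but not w1 R w6.
Reflexive (axiom T): yes — every world is R-related to itself.
So F validates K, D; KD45 would additionally require R to be Euclidean and transitive. The strongest is D.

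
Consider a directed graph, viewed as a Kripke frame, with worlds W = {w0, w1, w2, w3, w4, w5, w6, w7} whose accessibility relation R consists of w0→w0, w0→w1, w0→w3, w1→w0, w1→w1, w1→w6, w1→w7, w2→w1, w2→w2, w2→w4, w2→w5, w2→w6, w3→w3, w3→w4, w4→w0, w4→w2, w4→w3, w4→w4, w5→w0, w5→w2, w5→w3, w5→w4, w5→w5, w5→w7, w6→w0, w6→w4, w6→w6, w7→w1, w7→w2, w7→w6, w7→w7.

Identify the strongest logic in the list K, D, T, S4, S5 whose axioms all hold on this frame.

Serial (axiom D): yes — every world has a successor (e.g. w0 R w0).
Reflexive (axiom T): yes — every world is R-related to itself.
Transitive (axiom 4): no — w0 R w1 and w1 R w6, but not w0 R w6.
Euclidean (axiom 5): no — w0 R w1 and w0 R w3, but not w1 R w3.
So F validates K, D, T; S4 would additionally require R to be transitive. The strongest is T.

T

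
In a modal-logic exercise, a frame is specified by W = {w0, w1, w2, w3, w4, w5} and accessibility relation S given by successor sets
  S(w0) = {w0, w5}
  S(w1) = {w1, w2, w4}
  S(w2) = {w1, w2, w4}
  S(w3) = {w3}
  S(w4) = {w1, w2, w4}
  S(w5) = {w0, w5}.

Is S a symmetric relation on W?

Yes

Symmetric: yes — every pair in S has its reverse in S.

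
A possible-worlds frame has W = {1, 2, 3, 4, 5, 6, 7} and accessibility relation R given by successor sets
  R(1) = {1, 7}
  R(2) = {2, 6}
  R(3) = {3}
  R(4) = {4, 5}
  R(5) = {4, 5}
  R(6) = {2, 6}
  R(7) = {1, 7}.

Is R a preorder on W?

Reflexive: yes — every world is R-related to itself.
Transitive: yes — every two-step R-path is closed by a direct edge.
So R is a preorder.

Yes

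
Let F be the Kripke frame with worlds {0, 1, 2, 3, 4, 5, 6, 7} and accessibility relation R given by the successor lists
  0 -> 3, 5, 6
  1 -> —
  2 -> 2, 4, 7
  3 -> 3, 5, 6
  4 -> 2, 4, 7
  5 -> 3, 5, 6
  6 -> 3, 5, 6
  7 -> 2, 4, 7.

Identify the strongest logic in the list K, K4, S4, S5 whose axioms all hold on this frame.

Transitive (axiom 4): yes — every two-step R-path is closed by a direct edge.
Reflexive (axiom T): no — 0 is not related to itself.
Euclidean (axiom 5): yes — any two successors of a common world are R-related.
So F validates K, K4; S4 would additionally require R to be reflexive. The strongest is K4.

K4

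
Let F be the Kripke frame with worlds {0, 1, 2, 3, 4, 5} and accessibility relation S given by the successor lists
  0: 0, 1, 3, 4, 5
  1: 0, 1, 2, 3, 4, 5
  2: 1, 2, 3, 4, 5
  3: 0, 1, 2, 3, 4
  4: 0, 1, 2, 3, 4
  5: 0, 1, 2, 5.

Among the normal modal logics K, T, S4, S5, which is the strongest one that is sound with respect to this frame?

Reflexive (axiom T): yes — every world is S-related to itself.
Transitive (axiom 4): no — 0 S 1 and 1 S 2, but not 0 S 2.
Euclidean (axiom 5): no — 0 S 3 and 0 S 5, but not 3 S 5.
So F validates K, T; S4 would additionally require S to be transitive. The strongest is T.

T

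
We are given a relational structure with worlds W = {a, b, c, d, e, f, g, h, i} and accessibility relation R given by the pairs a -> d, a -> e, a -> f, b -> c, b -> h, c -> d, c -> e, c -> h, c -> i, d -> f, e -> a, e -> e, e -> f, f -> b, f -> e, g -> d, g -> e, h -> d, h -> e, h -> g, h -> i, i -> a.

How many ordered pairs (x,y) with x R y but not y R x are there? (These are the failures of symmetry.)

17

Enumerating: (a,d), (a,f), (b,c), (b,h), (c,d), (c,e), (c,h), (c,i), (d,f), (f,b), (g,d), (g,e), (h,d), (h,e), (h,g), (h,i), (i,a).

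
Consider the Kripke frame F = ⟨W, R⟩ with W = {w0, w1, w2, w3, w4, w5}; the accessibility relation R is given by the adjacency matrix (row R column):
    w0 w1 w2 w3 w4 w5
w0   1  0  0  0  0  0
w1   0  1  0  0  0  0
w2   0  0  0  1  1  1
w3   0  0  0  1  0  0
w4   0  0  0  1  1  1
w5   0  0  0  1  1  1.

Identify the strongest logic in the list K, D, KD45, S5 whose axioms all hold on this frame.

Serial (axiom D): yes — every world has a successor (e.g. w0 R w0).
Euclidean (axiom 5): no — w2 R w3 and w2 R w4, but not w3 R w4.
Transitive (axiom 4): yes — every two-step R-path is closed by a direct edge.
Reflexive (axiom T): no — w2 is not related to itself.
So F validates K, D; KD45 would additionally require R to be Euclidean. The strongest is D.

D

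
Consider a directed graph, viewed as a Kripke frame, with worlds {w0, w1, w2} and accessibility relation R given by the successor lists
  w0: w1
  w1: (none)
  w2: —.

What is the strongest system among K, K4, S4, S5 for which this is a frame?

K4

Transitive (axiom 4): yes — every two-step R-path is closed by a direct edge.
Reflexive (axiom T): no — w0 is not related to itself.
Euclidean (axiom 5): no — w0 R w1 and w0 R w1, but not w1 R w1.
So F validates K, K4; S4 would additionally require R to be reflexive. The strongest is K4.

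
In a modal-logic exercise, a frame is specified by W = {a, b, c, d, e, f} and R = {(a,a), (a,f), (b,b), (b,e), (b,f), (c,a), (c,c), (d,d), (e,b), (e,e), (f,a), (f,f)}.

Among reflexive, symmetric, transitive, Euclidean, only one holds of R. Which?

reflexive

Reflexive: yes — every world is R-related to itself.
Symmetric: no — b R f but not f R b.
Transitive: no — b R f and f R a, but not b R a.
Euclidean: no — b R e and b R f, but not e R f.
Only reflexive holds.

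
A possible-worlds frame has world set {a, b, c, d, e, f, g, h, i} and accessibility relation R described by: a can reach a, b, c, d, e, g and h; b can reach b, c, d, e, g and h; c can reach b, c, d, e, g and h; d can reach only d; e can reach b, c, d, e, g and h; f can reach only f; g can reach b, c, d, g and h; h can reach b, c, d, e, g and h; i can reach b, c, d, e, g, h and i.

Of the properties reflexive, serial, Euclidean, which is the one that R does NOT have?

Euclidean

Reflexive: yes — every world is R-related to itself.
Serial: yes — every world has a successor (e.g. a R a).
Euclidean: no — a R d and a R b, but not d R b.
Only Euclidean fails.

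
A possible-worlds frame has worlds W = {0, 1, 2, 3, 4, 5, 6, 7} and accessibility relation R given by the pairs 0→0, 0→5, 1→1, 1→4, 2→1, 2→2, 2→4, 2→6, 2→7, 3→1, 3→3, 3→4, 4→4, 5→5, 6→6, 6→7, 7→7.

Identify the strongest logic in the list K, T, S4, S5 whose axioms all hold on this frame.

S4

Reflexive (axiom T): yes — every world is R-related to itself.
Transitive (axiom 4): yes — every two-step R-path is closed by a direct edge.
Euclidean (axiom 5): no — 2 R 1 and 2 R 6, but not 1 R 6.
So F validates K, T, S4; S5 would additionally require R to be Euclidean. The strongest is S4.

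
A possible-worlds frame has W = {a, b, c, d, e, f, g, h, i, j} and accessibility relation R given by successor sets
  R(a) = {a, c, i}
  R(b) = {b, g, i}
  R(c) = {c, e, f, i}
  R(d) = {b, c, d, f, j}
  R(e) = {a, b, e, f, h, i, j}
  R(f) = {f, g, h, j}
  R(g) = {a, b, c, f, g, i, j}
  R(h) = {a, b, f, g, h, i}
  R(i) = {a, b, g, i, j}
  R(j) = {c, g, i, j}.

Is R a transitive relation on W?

No

Transitive: no — a R c and c R e, but not a R e.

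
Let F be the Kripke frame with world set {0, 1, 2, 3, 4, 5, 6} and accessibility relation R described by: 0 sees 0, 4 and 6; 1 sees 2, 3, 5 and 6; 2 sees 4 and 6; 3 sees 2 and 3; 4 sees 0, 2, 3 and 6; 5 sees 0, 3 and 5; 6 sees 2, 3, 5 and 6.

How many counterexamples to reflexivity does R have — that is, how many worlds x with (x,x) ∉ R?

3

Enumerating: 1, 2, 4.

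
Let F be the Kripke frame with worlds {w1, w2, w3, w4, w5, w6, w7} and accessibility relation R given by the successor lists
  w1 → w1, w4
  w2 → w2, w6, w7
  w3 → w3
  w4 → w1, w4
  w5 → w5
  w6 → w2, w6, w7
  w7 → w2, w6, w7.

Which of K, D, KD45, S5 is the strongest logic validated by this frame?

Serial (axiom D): yes — every world has a successor (e.g. w1 R w1).
Euclidean (axiom 5): yes — any two successors of a common world are R-related.
Transitive (axiom 4): yes — every two-step R-path is closed by a direct edge.
Reflexive (axiom T): yes — every world is R-related to itself.
So F validates K, D, KD45, S5. The strongest is S5.

S5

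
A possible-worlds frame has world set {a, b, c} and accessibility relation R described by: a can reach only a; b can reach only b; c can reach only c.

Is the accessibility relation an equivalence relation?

Reflexive: yes — every world is R-related to itself.
Symmetric: yes — every pair in R has its reverse in R.
Transitive: yes — every two-step R-path is closed by a direct edge.
So R is an equivalence relation.

Yes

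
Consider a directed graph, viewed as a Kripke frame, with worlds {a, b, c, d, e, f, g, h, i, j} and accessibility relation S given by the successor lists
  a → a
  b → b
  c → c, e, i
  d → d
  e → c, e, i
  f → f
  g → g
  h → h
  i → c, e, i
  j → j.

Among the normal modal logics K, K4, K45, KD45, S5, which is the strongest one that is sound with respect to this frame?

S5

Transitive (axiom 4): yes — every two-step S-path is closed by a direct edge.
Euclidean (axiom 5): yes — any two successors of a common world are S-related.
Serial (axiom D): yes — every world has a successor (e.g. a S a).
Reflexive (axiom T): yes — every world is S-related to itself.
So F validates K, K4, K45, KD45, S5. The strongest is S5.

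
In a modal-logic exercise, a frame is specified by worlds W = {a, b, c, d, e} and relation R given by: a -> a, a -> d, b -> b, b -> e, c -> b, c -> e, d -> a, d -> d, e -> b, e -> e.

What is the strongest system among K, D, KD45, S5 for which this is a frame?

KD45

Serial (axiom D): yes — every world has a successor (e.g. a R a).
Euclidean (axiom 5): yes — any two successors of a common world are R-related.
Transitive (axiom 4): yes — every two-step R-path is closed by a direct edge.
Reflexive (axiom T): no — c is not related to itself.
So F validates K, D, KD45; S5 would additionally require R to be reflexive. The strongest is KD45.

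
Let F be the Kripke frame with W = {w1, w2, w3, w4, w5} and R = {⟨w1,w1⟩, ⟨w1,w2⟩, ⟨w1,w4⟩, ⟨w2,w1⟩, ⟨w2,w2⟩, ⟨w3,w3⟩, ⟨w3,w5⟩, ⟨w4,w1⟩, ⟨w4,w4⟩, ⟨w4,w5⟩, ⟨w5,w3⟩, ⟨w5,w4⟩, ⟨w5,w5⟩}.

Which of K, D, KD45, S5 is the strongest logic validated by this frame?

D

Serial (axiom D): yes — every world has a successor (e.g. w1 R w1).
Euclidean (axiom 5): no — w1 R w2 and w1 R w4, but not w2 R w4.
Transitive (axiom 4): no — w1 R w4 and w4 R w5, but not w1 R w5.
Reflexive (axiom T): yes — every world is R-related to itself.
So F validates K, D; KD45 would additionally require R to be Euclidean and transitive. The strongest is D.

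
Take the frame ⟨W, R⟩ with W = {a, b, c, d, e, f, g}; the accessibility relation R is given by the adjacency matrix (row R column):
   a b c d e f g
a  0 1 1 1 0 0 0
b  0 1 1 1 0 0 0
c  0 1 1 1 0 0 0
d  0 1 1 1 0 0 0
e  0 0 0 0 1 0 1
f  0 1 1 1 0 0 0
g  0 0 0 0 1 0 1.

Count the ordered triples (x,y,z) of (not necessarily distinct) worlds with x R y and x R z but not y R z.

R is Euclidean; there are no such tuples.

0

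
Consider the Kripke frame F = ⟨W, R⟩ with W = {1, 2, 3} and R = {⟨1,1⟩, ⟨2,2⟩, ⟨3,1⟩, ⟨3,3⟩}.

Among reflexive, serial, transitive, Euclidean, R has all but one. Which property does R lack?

Reflexive: yes — every world is R-related to itself.
Serial: yes — every world has a successor (e.g. 1 R 1).
Transitive: yes — every two-step R-path is closed by a direct edge.
Euclidean: no — 3 R 1 and 3 R 3, but not 1 R 3.
Only Euclidean fails.

Euclidean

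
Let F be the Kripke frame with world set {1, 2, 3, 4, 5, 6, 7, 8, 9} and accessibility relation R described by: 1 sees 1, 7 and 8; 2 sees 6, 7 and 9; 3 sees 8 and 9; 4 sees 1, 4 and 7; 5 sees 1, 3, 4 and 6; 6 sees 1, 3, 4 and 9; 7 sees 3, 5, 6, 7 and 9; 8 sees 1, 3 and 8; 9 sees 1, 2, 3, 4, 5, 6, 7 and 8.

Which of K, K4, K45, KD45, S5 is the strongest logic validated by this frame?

Transitive (axiom 4): no — 1 R 7 and 7 R 3, but not 1 R 3.
Euclidean (axiom 5): no — 1 R 7 and 1 R 8, but not 7 R 8.
Serial (axiom D): yes — every world has a successor (e.g. 1 R 1).
Reflexive (axiom T): no — 2 is not related to itself.
So F validates K; K4 would additionally require R to be transitive. The strongest is K.

K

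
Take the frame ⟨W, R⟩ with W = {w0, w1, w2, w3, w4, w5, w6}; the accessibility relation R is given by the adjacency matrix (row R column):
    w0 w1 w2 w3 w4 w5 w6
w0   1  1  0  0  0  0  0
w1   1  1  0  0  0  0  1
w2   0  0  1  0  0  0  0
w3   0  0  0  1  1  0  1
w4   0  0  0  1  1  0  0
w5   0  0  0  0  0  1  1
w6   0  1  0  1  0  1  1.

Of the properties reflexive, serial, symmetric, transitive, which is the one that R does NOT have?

Reflexive: yes — every world is R-related to itself.
Serial: yes — every world has a successor (e.g. w0 R w0).
Symmetric: yes — every pair in R has its reverse in R.
Transitive: no — w0 R w1 and w1 R w6, but not w0 R w6.
Only transitive fails.

transitive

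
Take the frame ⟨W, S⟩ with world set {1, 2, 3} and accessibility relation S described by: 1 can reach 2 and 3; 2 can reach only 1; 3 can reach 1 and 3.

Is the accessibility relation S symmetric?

Symmetric: yes — every pair in S has its reverse in S.

Yes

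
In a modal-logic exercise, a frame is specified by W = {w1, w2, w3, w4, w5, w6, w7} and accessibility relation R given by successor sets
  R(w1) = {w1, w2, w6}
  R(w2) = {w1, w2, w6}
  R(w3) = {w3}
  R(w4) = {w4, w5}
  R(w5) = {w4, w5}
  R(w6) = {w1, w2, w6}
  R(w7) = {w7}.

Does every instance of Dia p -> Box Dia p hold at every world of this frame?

Yes

Axiom 5 corresponds to the accessibility relation being Euclidean.
Euclidean: yes — any two successors of a common world are R-related.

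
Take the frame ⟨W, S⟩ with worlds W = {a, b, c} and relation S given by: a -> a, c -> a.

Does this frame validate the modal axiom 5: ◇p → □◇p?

Yes

The schema 5 characterises exactly the Euclidean frames.
Euclidean: yes — any two successors of a common world are S-related.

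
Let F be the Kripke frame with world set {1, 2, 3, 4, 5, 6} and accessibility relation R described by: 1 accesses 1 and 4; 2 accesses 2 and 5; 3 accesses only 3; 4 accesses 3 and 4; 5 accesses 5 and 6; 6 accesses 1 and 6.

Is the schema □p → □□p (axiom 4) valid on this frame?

No

By correspondence theory, 4 is valid on a frame iff R is transitive.
Transitive: no — 1 R 4 and 4 R 3, but not 1 R 3.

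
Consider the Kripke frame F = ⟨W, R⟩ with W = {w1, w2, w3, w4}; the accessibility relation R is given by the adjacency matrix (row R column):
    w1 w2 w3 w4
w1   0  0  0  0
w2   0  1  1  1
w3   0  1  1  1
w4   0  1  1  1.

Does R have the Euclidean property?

Euclidean: yes — any two successors of a common world are R-related.

Yes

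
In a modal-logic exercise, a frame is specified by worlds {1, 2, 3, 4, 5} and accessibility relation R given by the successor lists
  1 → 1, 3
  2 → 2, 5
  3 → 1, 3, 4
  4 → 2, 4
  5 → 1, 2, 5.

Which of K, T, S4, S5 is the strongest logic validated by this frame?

Reflexive (axiom T): yes — every world is R-related to itself.
Transitive (axiom 4): no — 1 R 3 and 3 R 4, but not 1 R 4.
Euclidean (axiom 5): no — 3 R 1 and 3 R 4, but not 1 R 4.
So F validates K, T; S4 would additionally require R to be transitive. The strongest is T.

T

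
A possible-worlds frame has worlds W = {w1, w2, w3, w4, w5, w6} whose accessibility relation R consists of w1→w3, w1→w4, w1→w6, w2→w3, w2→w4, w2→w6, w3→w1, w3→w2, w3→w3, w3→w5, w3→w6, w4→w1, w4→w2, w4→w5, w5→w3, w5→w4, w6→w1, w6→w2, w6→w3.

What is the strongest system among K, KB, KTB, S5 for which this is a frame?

Symmetric (axiom B): yes — every pair in R has its reverse in R.
Reflexive (axiom T): no — w1 is not related to itself.
Euclidean (axiom 5): no — w1 R w3 and w1 R w4, but not w3 R w4.
So F validates K, KB; KTB would additionally require R to be reflexive. The strongest is KB.

KB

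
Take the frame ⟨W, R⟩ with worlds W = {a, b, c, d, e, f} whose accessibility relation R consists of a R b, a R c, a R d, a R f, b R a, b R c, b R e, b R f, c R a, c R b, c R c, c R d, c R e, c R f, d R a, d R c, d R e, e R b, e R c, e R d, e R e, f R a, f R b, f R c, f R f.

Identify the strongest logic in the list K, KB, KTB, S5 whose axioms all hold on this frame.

Symmetric (axiom B): yes — every pair in R has its reverse in R.
Reflexive (axiom T): no — a is not related to itself.
Euclidean (axiom 5): no — a R b and a R d, but not b R d.
So F validates K, KB; KTB would additionally require R to be reflexive. The strongest is KB.

KB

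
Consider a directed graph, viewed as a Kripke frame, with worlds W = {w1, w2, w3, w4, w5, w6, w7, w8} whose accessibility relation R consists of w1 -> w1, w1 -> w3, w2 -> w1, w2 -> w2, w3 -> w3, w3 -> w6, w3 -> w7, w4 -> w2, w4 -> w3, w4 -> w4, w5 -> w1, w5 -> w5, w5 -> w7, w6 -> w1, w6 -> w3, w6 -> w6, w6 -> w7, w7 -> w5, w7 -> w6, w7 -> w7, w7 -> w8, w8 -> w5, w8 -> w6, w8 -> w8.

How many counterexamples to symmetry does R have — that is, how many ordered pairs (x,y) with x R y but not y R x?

Enumerating: (w1,w3), (w2,w1), (w3,w7), (w4,w2), (w4,w3), (w5,w1), (w6,w1), (w7,w8), (w8,w5), (w8,w6).

10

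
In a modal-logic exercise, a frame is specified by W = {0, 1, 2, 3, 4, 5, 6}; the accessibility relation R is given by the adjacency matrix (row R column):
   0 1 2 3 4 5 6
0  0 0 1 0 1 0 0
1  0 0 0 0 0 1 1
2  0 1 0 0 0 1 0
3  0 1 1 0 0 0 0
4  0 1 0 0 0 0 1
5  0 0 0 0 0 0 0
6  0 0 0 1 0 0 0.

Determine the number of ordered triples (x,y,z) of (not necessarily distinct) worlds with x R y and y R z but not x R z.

13

Enumerating: (0,2,1), (0,2,5), (0,4,1), (0,4,6), (1,6,3), (2,1,6), (3,1,5), (3,1,6), (3,2,5), (4,1,5), (4,6,3), (6,3,1), (6,3,2).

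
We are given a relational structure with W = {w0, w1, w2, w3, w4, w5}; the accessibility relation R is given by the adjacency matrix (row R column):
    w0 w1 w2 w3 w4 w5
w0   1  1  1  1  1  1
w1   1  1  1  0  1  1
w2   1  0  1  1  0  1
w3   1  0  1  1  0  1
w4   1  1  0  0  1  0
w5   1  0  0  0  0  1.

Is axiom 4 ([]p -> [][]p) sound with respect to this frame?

No

The schema 4 characterises exactly the transitive frames.
Transitive: no — w1 R w0 and w0 R w3, but not w1 R w3.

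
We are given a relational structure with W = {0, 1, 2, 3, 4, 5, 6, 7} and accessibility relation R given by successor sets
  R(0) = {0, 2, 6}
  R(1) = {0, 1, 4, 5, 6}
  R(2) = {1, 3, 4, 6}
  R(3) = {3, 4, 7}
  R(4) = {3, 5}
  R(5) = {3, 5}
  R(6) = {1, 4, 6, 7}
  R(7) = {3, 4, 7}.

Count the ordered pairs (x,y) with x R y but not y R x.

Enumerating: (0,2), (0,6), (1,0), (1,4), (1,5), (2,1), (2,3), (2,4), (2,6), (4,5), (5,3), (6,4), (6,7), (7,4).

14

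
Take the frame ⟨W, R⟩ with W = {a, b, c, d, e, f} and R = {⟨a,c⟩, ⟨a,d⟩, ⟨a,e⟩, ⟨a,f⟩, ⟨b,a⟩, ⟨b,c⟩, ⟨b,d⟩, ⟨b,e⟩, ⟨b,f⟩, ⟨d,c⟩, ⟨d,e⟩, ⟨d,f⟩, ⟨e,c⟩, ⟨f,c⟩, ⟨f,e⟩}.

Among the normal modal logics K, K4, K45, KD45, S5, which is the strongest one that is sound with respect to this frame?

K4

Transitive (axiom 4): yes — every two-step R-path is closed by a direct edge.
Euclidean (axiom 5): no — a R c and a R d, but not c R d.
Serial (axiom D): no — c has no R-successor.
Reflexive (axiom T): no — a is not related to itself.
So F validates K, K4; K45 would additionally require R to be Euclidean. The strongest is K4.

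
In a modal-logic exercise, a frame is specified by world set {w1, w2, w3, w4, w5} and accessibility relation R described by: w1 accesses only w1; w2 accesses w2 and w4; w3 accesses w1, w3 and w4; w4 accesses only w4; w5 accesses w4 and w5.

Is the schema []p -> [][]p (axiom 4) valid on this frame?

Yes

Axiom 4 corresponds to the accessibility relation being transitive.
Transitive: yes — every two-step R-path is closed by a direct edge.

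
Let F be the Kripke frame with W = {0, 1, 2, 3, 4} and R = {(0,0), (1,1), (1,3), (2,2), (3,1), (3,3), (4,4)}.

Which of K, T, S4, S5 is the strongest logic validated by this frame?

S5

Reflexive (axiom T): yes — every world is R-related to itself.
Transitive (axiom 4): yes — every two-step R-path is closed by a direct edge.
Euclidean (axiom 5): yes — any two successors of a common world are R-related.
So F validates K, T, S4, S5. The strongest is S5.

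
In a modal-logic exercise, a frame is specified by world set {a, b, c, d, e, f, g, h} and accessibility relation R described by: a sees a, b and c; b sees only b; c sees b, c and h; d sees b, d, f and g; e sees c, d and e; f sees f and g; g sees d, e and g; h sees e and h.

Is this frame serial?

Yes

Serial: yes — every world has a successor (e.g. a R a).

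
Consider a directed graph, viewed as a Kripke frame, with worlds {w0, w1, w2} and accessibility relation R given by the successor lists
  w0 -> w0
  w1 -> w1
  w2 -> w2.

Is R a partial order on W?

Yes

Reflexive: yes — every world is R-related to itself.
Transitive: yes — every two-step R-path is closed by a direct edge.
Antisymmetric: yes — no distinct pair is related both ways.
So R is a partial order.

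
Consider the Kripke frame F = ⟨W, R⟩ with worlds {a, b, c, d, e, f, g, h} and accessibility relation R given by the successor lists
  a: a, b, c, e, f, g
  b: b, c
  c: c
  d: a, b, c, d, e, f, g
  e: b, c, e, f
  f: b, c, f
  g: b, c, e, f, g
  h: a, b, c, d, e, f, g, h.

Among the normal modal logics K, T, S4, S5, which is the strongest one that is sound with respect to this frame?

Reflexive (axiom T): yes — every world is R-related to itself.
Transitive (axiom 4): yes — every two-step R-path is closed by a direct edge.
Euclidean (axiom 5): no — a R b and a R e, but not b R e.
So F validates K, T, S4; S5 would additionally require R to be Euclidean. The strongest is S4.

S4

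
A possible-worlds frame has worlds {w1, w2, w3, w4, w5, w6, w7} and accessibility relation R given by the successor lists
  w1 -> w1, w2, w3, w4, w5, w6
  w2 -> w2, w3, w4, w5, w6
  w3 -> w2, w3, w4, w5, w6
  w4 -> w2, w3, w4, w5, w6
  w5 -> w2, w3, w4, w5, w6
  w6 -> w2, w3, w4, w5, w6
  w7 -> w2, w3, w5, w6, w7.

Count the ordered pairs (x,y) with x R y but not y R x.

Enumerating: (w1,w2), (w1,w3), (w1,w4), (w1,w5), (w1,w6), (w7,w2), (w7,w3), (w7,w5), (w7,w6).

9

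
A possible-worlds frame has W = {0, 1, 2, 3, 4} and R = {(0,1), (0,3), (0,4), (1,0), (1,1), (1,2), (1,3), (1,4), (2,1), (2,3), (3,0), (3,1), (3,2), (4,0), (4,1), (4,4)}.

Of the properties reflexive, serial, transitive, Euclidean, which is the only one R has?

serial

Reflexive: no — 0 is not related to itself.
Serial: yes — every world has a successor (e.g. 0 R 1).
Transitive: no — 0 R 1 and 1 R 2, but not 0 R 2.
Euclidean: no — 0 R 3 and 0 R 4, but not 3 R 4.
Only serial holds.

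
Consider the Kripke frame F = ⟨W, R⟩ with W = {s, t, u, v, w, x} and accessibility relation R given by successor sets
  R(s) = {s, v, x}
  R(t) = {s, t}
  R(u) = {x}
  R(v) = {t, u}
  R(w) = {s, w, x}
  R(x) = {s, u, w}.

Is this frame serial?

Serial: yes — every world has a successor (e.g. s R s).

Yes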